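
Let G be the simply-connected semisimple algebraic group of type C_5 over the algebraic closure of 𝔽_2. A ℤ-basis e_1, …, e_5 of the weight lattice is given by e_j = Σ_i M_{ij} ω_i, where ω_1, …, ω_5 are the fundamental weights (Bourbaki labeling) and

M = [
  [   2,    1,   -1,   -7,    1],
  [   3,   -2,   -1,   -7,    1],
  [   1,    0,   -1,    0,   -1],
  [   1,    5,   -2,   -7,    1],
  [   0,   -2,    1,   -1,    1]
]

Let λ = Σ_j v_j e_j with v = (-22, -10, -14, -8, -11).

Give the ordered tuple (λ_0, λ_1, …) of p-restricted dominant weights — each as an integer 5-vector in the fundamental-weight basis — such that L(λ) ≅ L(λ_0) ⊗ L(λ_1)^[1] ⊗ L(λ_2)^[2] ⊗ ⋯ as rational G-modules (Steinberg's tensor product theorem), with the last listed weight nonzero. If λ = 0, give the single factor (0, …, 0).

Converting to the ω-basis (c_i = row i of M dotted with v = (-22, -10, -14, -8, -11)):
  c_1 = (2)·(-22) + (1)·(-10) + (-1)·(-14) + (-7)·(-8) + (1)·(-11) = 5
  c_2 = (3)·(-22) + (-2)·(-10) + (-1)·(-14) + (-7)·(-8) + (1)·(-11) = 13
  c_3 = (1)·(-22) + (0)·(-10) + (-1)·(-14) + (0)·(-8) + (-1)·(-11) = 3
  c_4 = (1)·(-22) + (5)·(-10) + (-2)·(-14) + (-7)·(-8) + (1)·(-11) = 1
  c_5 = (0)·(-22) + (-2)·(-10) + (1)·(-14) + (-1)·(-8) + (1)·(-11) = 3
Expand coordinatewise in base 2:
  c_1 = 5 = 1·2^0 + 0·2^1 + 1·2^2
  c_2 = 13 = 1·2^0 + 0·2^1 + 1·2^2 + 1·2^3
  c_3 = 3 = 1·2^0 + 1·2^1
  c_4 = 1 = 1·2^0
  c_5 = 3 = 1·2^0 + 1·2^1
λ_0 = (1, 1, 1, 1, 1)
λ_1 = (0, 0, 1, 0, 1)
λ_2 = (1, 1, 0, 0, 0)
λ_3 = (0, 1, 0, 0, 0)

((1, 1, 1, 1, 1), (0, 0, 1, 0, 1), (1, 1, 0, 0, 0), (0, 1, 0, 0, 0))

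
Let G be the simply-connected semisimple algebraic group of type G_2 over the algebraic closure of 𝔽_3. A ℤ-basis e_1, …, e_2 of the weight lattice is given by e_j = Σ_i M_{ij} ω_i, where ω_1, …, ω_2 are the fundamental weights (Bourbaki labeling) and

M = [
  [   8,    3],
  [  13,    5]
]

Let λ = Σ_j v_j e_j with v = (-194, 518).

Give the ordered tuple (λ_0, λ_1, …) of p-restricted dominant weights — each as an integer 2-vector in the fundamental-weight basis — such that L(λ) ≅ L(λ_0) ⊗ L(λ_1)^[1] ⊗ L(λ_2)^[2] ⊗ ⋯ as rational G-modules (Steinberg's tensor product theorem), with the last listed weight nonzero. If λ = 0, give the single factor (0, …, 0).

In the fundamental-weight basis, λ has coordinates c = M·v (v = (-194, 518)):
  c_1 = (8)·(-194) + (3)·(518) = 2
  c_2 = (13)·(-194) + (5)·(518) = 68
p = 3; digits c_i = Σ_j d_{ij}·3^j, 0 ≤ d_{ij} < 3:
  c_1 = 2 = 2·3^0
  c_2 = 68 = 2·3^0 + 1·3^1 + 1·3^2 + 2·3^3
p-restricted factor λ_0 = (2, 2)
p-restricted factor λ_1 = (0, 1)
p-restricted factor λ_2 = (0, 1)
p-restricted factor λ_3 = (0, 2)

((2, 2), (0, 1), (0, 1), (0, 2))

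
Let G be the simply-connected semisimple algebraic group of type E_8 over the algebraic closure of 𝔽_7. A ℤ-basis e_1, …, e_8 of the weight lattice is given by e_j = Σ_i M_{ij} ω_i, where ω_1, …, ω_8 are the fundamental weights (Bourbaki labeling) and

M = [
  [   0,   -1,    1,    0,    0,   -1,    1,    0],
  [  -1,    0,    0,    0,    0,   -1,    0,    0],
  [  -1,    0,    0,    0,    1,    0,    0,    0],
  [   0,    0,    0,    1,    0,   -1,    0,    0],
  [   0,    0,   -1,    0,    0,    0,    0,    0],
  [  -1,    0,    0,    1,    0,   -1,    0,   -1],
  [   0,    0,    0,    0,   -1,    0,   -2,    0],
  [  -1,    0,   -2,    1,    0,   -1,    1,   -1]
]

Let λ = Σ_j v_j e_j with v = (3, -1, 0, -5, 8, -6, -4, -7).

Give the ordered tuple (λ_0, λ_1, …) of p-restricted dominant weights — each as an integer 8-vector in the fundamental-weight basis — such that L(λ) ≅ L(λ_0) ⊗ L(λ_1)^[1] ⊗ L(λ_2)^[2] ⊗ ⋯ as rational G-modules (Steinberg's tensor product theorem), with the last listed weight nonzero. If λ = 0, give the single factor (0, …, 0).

((3, 3, 5, 1, 0, 5, 0, 1),)

Converting to the ω-basis (c_i = row i of M dotted with v = (3, -1, 0, -5, 8, -6, -4, -7)):
  c_1 = (0)·(3) + (-1)·(-1) + (1)·(0) + (0)·(-5) + (0)·(8) + (-1)·(-6) + (1)·(-4) + (0)·(-7) = 3
  c_2 = (-1)·(3) + (0)·(-1) + (0)·(0) + (0)·(-5) + (0)·(8) + (-1)·(-6) + (0)·(-4) + (0)·(-7) = 3
  c_3 = (-1)·(3) + (0)·(-1) + (0)·(0) + (0)·(-5) + (1)·(8) + (0)·(-6) + (0)·(-4) + (0)·(-7) = 5
  c_4 = (0)·(3) + (0)·(-1) + (0)·(0) + (1)·(-5) + (0)·(8) + (-1)·(-6) + (0)·(-4) + (0)·(-7) = 1
  c_5 = (0)·(3) + (0)·(-1) + (-1)·(0) + (0)·(-5) + (0)·(8) + (0)·(-6) + (0)·(-4) + (0)·(-7) = 0
  c_6 = (-1)·(3) + (0)·(-1) + (0)·(0) + (1)·(-5) + (0)·(8) + (-1)·(-6) + (0)·(-4) + (-1)·(-7) = 5
  c_7 = (0)·(3) + (0)·(-1) + (0)·(0) + (0)·(-5) + (-1)·(8) + (0)·(-6) + (-2)·(-4) + (0)·(-7) = 0
  c_8 = (-1)·(3) + (0)·(-1) + (-2)·(0) + (1)·(-5) + (0)·(8) + (-1)·(-6) + (1)·(-4) + (-1)·(-7) = 1
Base-7 expansion of each c_i:
  c_1 = 3 = 3·7^0
  c_2 = 3 = 3·7^0
  c_3 = 5 = 5·7^0
  c_4 = 1 = 1·7^0
  c_5 = 0
  c_6 = 5 = 5·7^0
  c_7 = 0
  c_8 = 1 = 1·7^0
λ_0 = (3, 3, 5, 1, 0, 5, 0, 1)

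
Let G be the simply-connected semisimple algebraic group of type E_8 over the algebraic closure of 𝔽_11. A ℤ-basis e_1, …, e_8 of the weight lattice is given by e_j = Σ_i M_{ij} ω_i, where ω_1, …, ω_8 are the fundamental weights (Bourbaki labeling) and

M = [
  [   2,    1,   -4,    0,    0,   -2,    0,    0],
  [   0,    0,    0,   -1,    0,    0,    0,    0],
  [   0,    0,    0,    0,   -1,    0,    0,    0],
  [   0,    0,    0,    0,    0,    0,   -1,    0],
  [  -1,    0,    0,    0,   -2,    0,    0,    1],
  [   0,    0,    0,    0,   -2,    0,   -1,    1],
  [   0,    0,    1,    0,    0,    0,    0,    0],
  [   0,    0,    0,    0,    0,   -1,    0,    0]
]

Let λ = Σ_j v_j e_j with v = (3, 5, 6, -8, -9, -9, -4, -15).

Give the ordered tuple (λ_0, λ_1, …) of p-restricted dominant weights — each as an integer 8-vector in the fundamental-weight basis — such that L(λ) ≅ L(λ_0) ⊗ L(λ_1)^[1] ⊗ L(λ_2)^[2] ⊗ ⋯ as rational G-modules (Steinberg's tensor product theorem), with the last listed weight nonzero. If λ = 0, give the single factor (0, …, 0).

Converting to the ω-basis (c_i = row i of M dotted with v = (3, 5, 6, -8, -9, -9, -4, -15)):
  c_1 = 2*3 + 1*5 + -4*6 + 0*-8 + 0*-9 + -2*-9 + 0*-4 + 0*-15 = 5
  c_2 = 0*3 + 0*5 + 0*6 + -1*-8 + 0*-9 + 0*-9 + 0*-4 + 0*-15 = 8
  c_3 = 0*3 + 0*5 + 0*6 + 0*-8 + -1*-9 + 0*-9 + 0*-4 + 0*-15 = 9
  c_4 = 0*3 + 0*5 + 0*6 + 0*-8 + 0*-9 + 0*-9 + -1*-4 + 0*-15 = 4
  c_5 = -1*3 + 0*5 + 0*6 + 0*-8 + -2*-9 + 0*-9 + 0*-4 + 1*-15 = 0
  c_6 = 0*3 + 0*5 + 0*6 + 0*-8 + -2*-9 + 0*-9 + -1*-4 + 1*-15 = 7
  c_7 = 0*3 + 0*5 + 1*6 + 0*-8 + 0*-9 + 0*-9 + 0*-4 + 0*-15 = 6
  c_8 = 0*3 + 0*5 + 0*6 + 0*-8 + 0*-9 + -1*-9 + 0*-4 + 0*-15 = 9
Expand coordinatewise in base 11:
  c_1 = 5 = 5·11^0
  c_2 = 8 = 8·11^0
  c_3 = 9 = 9·11^0
  c_4 = 4 = 4·11^0
  c_5 = 0
  c_6 = 7 = 7·11^0
  c_7 = 6 = 6·11^0
  c_8 = 9 = 9·11^0
p-restricted factor λ_0 = (5, 8, 9, 4, 0, 7, 6, 9)

((5, 8, 9, 4, 0, 7, 6, 9),)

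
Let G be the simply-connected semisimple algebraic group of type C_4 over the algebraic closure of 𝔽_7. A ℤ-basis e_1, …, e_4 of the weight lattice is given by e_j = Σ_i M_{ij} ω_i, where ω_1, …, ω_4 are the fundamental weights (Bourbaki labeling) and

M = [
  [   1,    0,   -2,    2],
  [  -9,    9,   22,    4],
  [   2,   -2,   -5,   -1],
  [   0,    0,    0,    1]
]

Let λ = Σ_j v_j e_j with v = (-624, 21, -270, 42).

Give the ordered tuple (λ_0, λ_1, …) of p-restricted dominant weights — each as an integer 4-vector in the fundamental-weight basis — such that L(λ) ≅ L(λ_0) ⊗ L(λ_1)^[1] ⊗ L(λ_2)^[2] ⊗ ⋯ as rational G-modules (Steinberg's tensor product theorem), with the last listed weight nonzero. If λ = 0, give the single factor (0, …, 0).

Change of basis e → ω: c = M·v where v = (-624, 21, -270, 42):
  c_1 = (1)·(-624) + (0)·(21) + (-2)·(-270) + (2)·(42) = 0
  c_2 = (-9)·(-624) + (9)·(21) + (22)·(-270) + (4)·(42) = 33
  c_3 = (2)·(-624) + (-2)·(21) + (-5)·(-270) + (-1)·(42) = 18
  c_4 = (0)·(-624) + (0)·(21) + (0)·(-270) + (1)·(42) = 42
Base-7 expansion of each c_i:
  c_1 = 0
  c_2 = 33 = 5·7^0 + 4·7^1
  c_3 = 18 = 4·7^0 + 2·7^1
  c_4 = 42 = 0·7^0 + 6·7^1
p-restricted factor λ_0 = (0, 5, 4, 0)
p-restricted factor λ_1 = (0, 4, 2, 6)

((0, 5, 4, 0), (0, 4, 2, 6))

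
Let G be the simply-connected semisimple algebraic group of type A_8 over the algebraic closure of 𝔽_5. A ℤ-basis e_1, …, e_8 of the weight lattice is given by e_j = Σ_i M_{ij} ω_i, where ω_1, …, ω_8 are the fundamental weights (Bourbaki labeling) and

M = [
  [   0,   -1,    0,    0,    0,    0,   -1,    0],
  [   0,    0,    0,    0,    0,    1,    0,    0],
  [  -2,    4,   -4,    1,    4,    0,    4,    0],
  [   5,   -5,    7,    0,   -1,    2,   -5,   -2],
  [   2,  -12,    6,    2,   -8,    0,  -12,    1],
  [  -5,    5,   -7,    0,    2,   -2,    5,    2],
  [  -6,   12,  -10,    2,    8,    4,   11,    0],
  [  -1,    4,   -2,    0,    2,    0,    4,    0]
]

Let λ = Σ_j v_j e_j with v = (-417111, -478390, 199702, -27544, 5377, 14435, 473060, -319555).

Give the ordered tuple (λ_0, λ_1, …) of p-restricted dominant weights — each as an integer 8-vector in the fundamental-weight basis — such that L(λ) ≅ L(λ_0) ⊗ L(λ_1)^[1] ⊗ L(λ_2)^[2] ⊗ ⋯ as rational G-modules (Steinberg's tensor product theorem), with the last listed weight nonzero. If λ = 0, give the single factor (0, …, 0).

((0, 0, 3, 2, 1, 0, 4, 1), (1, 2, 1, 2, 3, 3, 3, 3), (3, 2, 2, 4, 1, 0, 1, 0), (2, 0, 4, 2, 2, 0, 4, 2), (3, 3, 2, 2, 1, 1, 2, 1), (1, 4, 2, 0, 3, 1, 4, 2))

Change of basis e → ω: c = M·v where v = (-417111, -478390, 199702, -27544, 5377, 14435, 473060, -319555):
  c_1 = 0*-417111 + -1*-478390 + 0*199702 + 0*-27544 + 0*5377 + 0*14435 + -1*473060 + 0*-319555 = 5330
  c_2 = 0*-417111 + 0*-478390 + 0*199702 + 0*-27544 + 0*5377 + 1*14435 + 0*473060 + 0*-319555 = 14435
  c_3 = -2*-417111 + 4*-478390 + -4*199702 + 1*-27544 + 4*5377 + 0*14435 + 4*473060 + 0*-319555 = 8058
  c_4 = 5*-417111 + -5*-478390 + 7*199702 + 0*-27544 + -1*5377 + 2*14435 + -5*473060 + -2*-319555 = 1612
  c_5 = 2*-417111 + -12*-478390 + 6*199702 + 2*-27544 + -8*5377 + 0*14435 + -12*473060 + 1*-319555 = 10291
  c_6 = -5*-417111 + 5*-478390 + -7*199702 + 0*-27544 + 2*5377 + -2*14435 + 5*473060 + 2*-319555 = 3765
  c_7 = -6*-417111 + 12*-478390 + -10*199702 + 2*-27544 + 8*5377 + 4*14435 + 11*473060 + 0*-319555 = 14294
  c_8 = -1*-417111 + 4*-478390 + -2*199702 + 0*-27544 + 2*5377 + 0*14435 + 4*473060 + 0*-319555 = 7141
p = 5; digits c_i = Σ_j d_{ij}·5^j, 0 ≤ d_{ij} < 5:
  c_1 = 5330 = 0·5^0 + 1·5^1 + 3·5^2 + 2·5^3 + 3·5^4 + 1·5^5
  c_2 = 14435 = 0·5^0 + 2·5^1 + 2·5^2 + 0·5^3 + 3·5^4 + 4·5^5
  c_3 = 8058 = 3·5^0 + 1·5^1 + 2·5^2 + 4·5^3 + 2·5^4 + 2·5^5
  c_4 = 1612 = 2·5^0 + 2·5^1 + 4·5^2 + 2·5^3 + 2·5^4
  c_5 = 10291 = 1·5^0 + 3·5^1 + 1·5^2 + 2·5^3 + 1·5^4 + 3·5^5
  c_6 = 3765 = 0·5^0 + 3·5^1 + 0·5^2 + 0·5^3 + 1·5^4 + 1·5^5
  c_7 = 14294 = 4·5^0 + 3·5^1 + 1·5^2 + 4·5^3 + 2·5^4 + 4·5^5
  c_8 = 7141 = 1·5^0 + 3·5^1 + 0·5^2 + 2·5^3 + 1·5^4 + 2·5^5
p-restricted factor λ_0 = (0, 0, 3, 2, 1, 0, 4, 1)
p-restricted factor λ_1 = (1, 2, 1, 2, 3, 3, 3, 3)
p-restricted factor λ_2 = (3, 2, 2, 4, 1, 0, 1, 0)
p-restricted factor λ_3 = (2, 0, 4, 2, 2, 0, 4, 2)
p-restricted factor λ_4 = (3, 3, 2, 2, 1, 1, 2, 1)
p-restricted factor λ_5 = (1, 4, 2, 0, 3, 1, 4, 2)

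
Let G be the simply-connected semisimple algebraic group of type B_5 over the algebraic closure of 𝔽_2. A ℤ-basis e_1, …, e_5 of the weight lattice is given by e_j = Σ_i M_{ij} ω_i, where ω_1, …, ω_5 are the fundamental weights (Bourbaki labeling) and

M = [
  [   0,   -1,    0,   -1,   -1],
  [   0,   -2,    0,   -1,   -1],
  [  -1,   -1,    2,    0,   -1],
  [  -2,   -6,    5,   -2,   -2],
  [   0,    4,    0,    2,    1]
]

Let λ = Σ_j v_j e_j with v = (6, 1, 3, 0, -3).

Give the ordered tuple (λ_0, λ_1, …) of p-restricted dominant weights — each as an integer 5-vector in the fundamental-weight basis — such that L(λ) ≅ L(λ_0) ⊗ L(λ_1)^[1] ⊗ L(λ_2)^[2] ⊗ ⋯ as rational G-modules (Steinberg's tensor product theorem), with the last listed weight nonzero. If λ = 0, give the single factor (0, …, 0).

In the fundamental-weight basis, λ has coordinates c = M·v (v = (6, 1, 3, 0, -3)):
  c_1 = (0)·(6) + (-1)·(1) + (0)·(3) + (-1)·(0) + (-1)·(-3) = 2
  c_2 = (0)·(6) + (-2)·(1) + (0)·(3) + (-1)·(0) + (-1)·(-3) = 1
  c_3 = (-1)·(6) + (-1)·(1) + (2)·(3) + (0)·(0) + (-1)·(-3) = 2
  c_4 = (-2)·(6) + (-6)·(1) + (5)·(3) + (-2)·(0) + (-2)·(-3) = 3
  c_5 = (0)·(6) + (4)·(1) + (0)·(3) + (2)·(0) + (1)·(-3) = 1
Writing each c_i in base p = 2:
  c_1 = 2 = 0·2^0 + 1·2^1
  c_2 = 1 = 1·2^0
  c_3 = 2 = 0·2^0 + 1·2^1
  c_4 = 3 = 1·2^0 + 1·2^1
  c_5 = 1 = 1·2^0
λ_0 = (0, 1, 0, 1, 1)
λ_1 = (1, 0, 1, 1, 0)

((0, 1, 0, 1, 1), (1, 0, 1, 1, 0))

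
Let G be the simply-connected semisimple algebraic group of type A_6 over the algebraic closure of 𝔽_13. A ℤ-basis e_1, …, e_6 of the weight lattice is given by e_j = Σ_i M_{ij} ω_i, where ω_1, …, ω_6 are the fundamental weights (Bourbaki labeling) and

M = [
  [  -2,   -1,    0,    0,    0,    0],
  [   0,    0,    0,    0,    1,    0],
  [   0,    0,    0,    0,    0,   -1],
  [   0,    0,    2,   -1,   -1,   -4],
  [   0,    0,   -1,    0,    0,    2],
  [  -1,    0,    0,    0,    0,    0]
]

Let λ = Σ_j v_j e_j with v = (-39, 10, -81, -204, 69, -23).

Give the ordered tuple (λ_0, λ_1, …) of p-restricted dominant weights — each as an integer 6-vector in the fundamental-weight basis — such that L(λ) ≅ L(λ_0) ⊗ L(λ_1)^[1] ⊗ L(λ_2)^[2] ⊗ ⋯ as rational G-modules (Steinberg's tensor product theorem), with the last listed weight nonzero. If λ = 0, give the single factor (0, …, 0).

ω-coordinates c = M·v, v = (-39, 10, -81, -204, 69, -23):
  c_1 = -2*-39 + -1*10 + 0*-81 + 0*-204 + 0*69 + 0*-23 = 68
  c_2 = 0*-39 + 0*10 + 0*-81 + 0*-204 + 1*69 + 0*-23 = 69
  c_3 = 0*-39 + 0*10 + 0*-81 + 0*-204 + 0*69 + -1*-23 = 23
  c_4 = 0*-39 + 0*10 + 2*-81 + -1*-204 + -1*69 + -4*-23 = 65
  c_5 = 0*-39 + 0*10 + -1*-81 + 0*-204 + 0*69 + 2*-23 = 35
  c_6 = -1*-39 + 0*10 + 0*-81 + 0*-204 + 0*69 + 0*-23 = 39
Base-13 expansion of each c_i:
  c_1 = 68 = 3·13^0 + 5·13^1
  c_2 = 69 = 4·13^0 + 5·13^1
  c_3 = 23 = 10·13^0 + 1·13^1
  c_4 = 65 = 0·13^0 + 5·13^1
  c_5 = 35 = 9·13^0 + 2·13^1
  c_6 = 39 = 0·13^0 + 3·13^1
Factor λ_0 = (3, 4, 10, 0, 9, 0)
Factor λ_1 = (5, 5, 1, 5, 2, 3)

((3, 4, 10, 0, 9, 0), (5, 5, 1, 5, 2, 3))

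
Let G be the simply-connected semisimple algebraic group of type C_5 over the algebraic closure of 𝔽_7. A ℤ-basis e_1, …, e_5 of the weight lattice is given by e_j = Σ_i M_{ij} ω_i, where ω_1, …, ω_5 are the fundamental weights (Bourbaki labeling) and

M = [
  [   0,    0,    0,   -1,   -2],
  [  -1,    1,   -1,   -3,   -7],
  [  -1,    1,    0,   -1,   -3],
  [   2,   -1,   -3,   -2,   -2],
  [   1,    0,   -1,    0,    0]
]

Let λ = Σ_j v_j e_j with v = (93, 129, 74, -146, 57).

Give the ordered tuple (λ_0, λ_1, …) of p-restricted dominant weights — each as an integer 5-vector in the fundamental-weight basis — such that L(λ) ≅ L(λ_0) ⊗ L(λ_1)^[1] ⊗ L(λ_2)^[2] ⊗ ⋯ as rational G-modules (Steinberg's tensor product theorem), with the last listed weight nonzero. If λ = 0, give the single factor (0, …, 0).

((4, 1, 4, 6, 5), (4, 0, 1, 1, 2))

ω-coordinates c = M·v, v = (93, 129, 74, -146, 57):
  c_1 = (0)·(93) + (0)·(129) + (0)·(74) + (-1)·(-146) + (-2)·(57) = 32
  c_2 = (-1)·(93) + (1)·(129) + (-1)·(74) + (-3)·(-146) + (-7)·(57) = 1
  c_3 = (-1)·(93) + (1)·(129) + (0)·(74) + (-1)·(-146) + (-3)·(57) = 11
  c_4 = (2)·(93) + (-1)·(129) + (-3)·(74) + (-2)·(-146) + (-2)·(57) = 13
  c_5 = (1)·(93) + (0)·(129) + (-1)·(74) + (0)·(-146) + (0)·(57) = 19
p = 7; digits c_i = Σ_j d_{ij}·7^j, 0 ≤ d_{ij} < 7:
  c_1 = 32 = 4·7^0 + 4·7^1
  c_2 = 1 = 1·7^0
  c_3 = 11 = 4·7^0 + 1·7^1
  c_4 = 13 = 6·7^0 + 1·7^1
  c_5 = 19 = 5·7^0 + 2·7^1
p-restricted factor λ_0 = (4, 1, 4, 6, 5)
p-restricted factor λ_1 = (4, 0, 1, 1, 2)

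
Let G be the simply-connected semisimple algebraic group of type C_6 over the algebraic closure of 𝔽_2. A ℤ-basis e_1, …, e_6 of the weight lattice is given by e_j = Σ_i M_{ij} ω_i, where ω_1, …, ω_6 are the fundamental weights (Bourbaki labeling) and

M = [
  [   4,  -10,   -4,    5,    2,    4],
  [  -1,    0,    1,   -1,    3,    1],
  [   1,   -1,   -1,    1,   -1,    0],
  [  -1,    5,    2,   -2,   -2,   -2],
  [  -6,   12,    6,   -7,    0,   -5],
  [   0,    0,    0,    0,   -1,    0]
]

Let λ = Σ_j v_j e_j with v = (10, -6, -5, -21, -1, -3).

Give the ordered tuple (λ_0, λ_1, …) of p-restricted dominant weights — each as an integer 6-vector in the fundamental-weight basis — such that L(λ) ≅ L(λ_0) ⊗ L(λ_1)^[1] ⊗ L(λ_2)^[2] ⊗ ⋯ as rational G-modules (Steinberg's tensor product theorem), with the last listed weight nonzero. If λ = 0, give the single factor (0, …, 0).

In the fundamental-weight basis, λ has coordinates c = M·v (v = (10, -6, -5, -21, -1, -3)):
  c_1 = 4*10 + -10*-6 + -4*-5 + 5*-21 + 2*-1 + 4*-3 = 1
  c_2 = -1*10 + 0*-6 + 1*-5 + -1*-21 + 3*-1 + 1*-3 = 0
  c_3 = 1*10 + -1*-6 + -1*-5 + 1*-21 + -1*-1 + 0*-3 = 1
  c_4 = -1*10 + 5*-6 + 2*-5 + -2*-21 + -2*-1 + -2*-3 = 0
  c_5 = -6*10 + 12*-6 + 6*-5 + -7*-21 + 0*-1 + -5*-3 = 0
  c_6 = 0*10 + 0*-6 + 0*-5 + 0*-21 + -1*-1 + 0*-3 = 1
Expand coordinatewise in base 2:
  c_1 = 1 = 1·2^0
  c_2 = 0
  c_3 = 1 = 1·2^0
  c_4 = 0
  c_5 = 0
  c_6 = 1 = 1·2^0
Factor λ_0 = (1, 0, 1, 0, 0, 1)

((1, 0, 1, 0, 0, 1),)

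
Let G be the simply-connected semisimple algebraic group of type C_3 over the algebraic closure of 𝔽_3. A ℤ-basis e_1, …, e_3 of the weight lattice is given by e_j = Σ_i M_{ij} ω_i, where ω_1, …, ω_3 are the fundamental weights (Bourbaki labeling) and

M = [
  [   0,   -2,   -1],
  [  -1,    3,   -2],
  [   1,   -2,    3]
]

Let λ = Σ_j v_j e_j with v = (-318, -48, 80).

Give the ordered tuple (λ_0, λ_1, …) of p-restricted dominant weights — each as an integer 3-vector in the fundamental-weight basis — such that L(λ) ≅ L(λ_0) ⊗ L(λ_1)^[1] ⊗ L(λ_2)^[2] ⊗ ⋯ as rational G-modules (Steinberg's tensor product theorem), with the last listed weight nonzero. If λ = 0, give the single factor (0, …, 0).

ω-coordinates c = M·v, v = (-318, -48, 80):
  c_1 = (0)·(-318) + (-2)·(-48) + (-1)·(80) = 16
  c_2 = (-1)·(-318) + (3)·(-48) + (-2)·(80) = 14
  c_3 = (1)·(-318) + (-2)·(-48) + (3)·(80) = 18
Writing each c_i in base p = 3:
  c_1 = 16 = 1·3^0 + 2·3^1 + 1·3^2
  c_2 = 14 = 2·3^0 + 1·3^1 + 1·3^2
  c_3 = 18 = 0·3^0 + 0·3^1 + 2·3^2
p-restricted factor λ_0 = (1, 2, 0)
p-restricted factor λ_1 = (2, 1, 0)
p-restricted factor λ_2 = (1, 1, 2)

((1, 2, 0), (2, 1, 0), (1, 1, 2))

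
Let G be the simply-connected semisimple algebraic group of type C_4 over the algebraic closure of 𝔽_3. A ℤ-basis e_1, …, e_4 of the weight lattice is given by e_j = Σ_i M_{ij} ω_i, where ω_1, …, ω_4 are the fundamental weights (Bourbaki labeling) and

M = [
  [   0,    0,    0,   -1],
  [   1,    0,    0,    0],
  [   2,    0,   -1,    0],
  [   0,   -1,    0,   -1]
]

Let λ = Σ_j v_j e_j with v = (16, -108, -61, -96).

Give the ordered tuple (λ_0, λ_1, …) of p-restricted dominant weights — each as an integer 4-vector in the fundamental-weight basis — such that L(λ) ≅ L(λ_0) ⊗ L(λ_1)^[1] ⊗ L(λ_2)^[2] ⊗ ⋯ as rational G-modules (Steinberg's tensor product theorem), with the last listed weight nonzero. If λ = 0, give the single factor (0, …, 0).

((0, 1, 0, 0), (2, 2, 1, 2), (1, 1, 1, 1), (0, 0, 0, 1), (1, 0, 1, 2))

Compute c_i = Σ_j M_{ij} v_j with v = (16, -108, -61, -96):
  c_1 = (0)·(16) + (0)·(-108) + (0)·(-61) + (-1)·(-96) = 96
  c_2 = (1)·(16) + (0)·(-108) + (0)·(-61) + (0)·(-96) = 16
  c_3 = (2)·(16) + (0)·(-108) + (-1)·(-61) + (0)·(-96) = 93
  c_4 = (0)·(16) + (-1)·(-108) + (0)·(-61) + (-1)·(-96) = 204
Base-3 expansion of each c_i:
  c_1 = 96 = 0·3^0 + 2·3^1 + 1·3^2 + 0·3^3 + 1·3^4
  c_2 = 16 = 1·3^0 + 2·3^1 + 1·3^2
  c_3 = 93 = 0·3^0 + 1·3^1 + 1·3^2 + 0·3^3 + 1·3^4
  c_4 = 204 = 0·3^0 + 2·3^1 + 1·3^2 + 1·3^3 + 2·3^4
Factor λ_0 = (0, 1, 0, 0)
Factor λ_1 = (2, 2, 1, 2)
Factor λ_2 = (1, 1, 1, 1)
Factor λ_3 = (0, 0, 0, 1)
Factor λ_4 = (1, 0, 1, 2)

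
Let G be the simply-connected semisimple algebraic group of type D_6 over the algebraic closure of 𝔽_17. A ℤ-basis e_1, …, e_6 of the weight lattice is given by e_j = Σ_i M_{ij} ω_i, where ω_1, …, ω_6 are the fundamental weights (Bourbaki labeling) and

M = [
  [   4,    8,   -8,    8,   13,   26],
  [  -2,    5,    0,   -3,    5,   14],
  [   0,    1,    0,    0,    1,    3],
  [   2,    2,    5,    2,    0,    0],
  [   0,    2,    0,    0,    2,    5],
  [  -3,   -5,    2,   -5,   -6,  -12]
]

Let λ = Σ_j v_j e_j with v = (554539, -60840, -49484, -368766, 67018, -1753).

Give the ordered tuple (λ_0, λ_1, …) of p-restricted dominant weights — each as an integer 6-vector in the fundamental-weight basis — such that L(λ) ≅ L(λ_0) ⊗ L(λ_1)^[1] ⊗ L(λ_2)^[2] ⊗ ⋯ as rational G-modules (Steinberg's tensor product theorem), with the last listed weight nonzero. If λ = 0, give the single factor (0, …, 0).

In the fundamental-weight basis, λ has coordinates c = M·v (v = (554539, -60840, -49484, -368766, 67018, -1753)):
  c_1 = (4)·(554539) + (8)·(-60840) + (-8)·(-49484) + (8)·(-368766) + (13)·(67018) + (26)·(-1753) = 2836
  c_2 = (-2)·(554539) + (5)·(-60840) + (0)·(-49484) + (-3)·(-368766) + (5)·(67018) + (14)·(-1753) = 3568
  c_3 = (0)·(554539) + (1)·(-60840) + (0)·(-49484) + (0)·(-368766) + (1)·(67018) + (3)·(-1753) = 919
  c_4 = (2)·(554539) + (2)·(-60840) + (5)·(-49484) + (2)·(-368766) + (0)·(67018) + (0)·(-1753) = 2446
  c_5 = (0)·(554539) + (2)·(-60840) + (0)·(-49484) + (0)·(-368766) + (2)·(67018) + (5)·(-1753) = 3591
  c_6 = (-3)·(554539) + (-5)·(-60840) + (2)·(-49484) + (-5)·(-368766) + (-6)·(67018) + (-12)·(-1753) = 4373
Base-17 expansion of each c_i:
  c_1 = 2836 = 14·17^0 + 13·17^1 + 9·17^2
  c_2 = 3568 = 15·17^0 + 5·17^1 + 12·17^2
  c_3 = 919 = 1·17^0 + 3·17^1 + 3·17^2
  c_4 = 2446 = 15·17^0 + 7·17^1 + 8·17^2
  c_5 = 3591 = 4·17^0 + 7·17^1 + 12·17^2
  c_6 = 4373 = 4·17^0 + 2·17^1 + 15·17^2
λ_0 = (14, 15, 1, 15, 4, 4)
λ_1 = (13, 5, 3, 7, 7, 2)
λ_2 = (9, 12, 3, 8, 12, 15)

((14, 15, 1, 15, 4, 4), (13, 5, 3, 7, 7, 2), (9, 12, 3, 8, 12, 15))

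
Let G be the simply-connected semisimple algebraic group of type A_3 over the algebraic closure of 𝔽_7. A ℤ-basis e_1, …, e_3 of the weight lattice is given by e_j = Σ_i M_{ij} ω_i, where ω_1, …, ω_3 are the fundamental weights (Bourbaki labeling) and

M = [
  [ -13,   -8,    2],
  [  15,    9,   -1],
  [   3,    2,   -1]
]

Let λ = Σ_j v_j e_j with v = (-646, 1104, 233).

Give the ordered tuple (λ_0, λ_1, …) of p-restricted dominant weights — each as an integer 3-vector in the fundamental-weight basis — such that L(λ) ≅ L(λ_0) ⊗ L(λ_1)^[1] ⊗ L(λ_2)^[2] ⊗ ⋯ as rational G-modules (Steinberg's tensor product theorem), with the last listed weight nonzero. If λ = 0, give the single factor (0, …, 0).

((4, 6, 2), (4, 1, 5))

Compute c_i = Σ_j M_{ij} v_j with v = (-646, 1104, 233):
  c_1 = (-13)·(-646) + (-8)·(1104) + (2)·(233) = 32
  c_2 = (15)·(-646) + (9)·(1104) + (-1)·(233) = 13
  c_3 = (3)·(-646) + (2)·(1104) + (-1)·(233) = 37
p = 7; digits c_i = Σ_j d_{ij}·7^j, 0 ≤ d_{ij} < 7:
  c_1 = 32 = 4·7^0 + 4·7^1
  c_2 = 13 = 6·7^0 + 1·7^1
  c_3 = 37 = 2·7^0 + 5·7^1
λ_0 = (4, 6, 2)
λ_1 = (4, 1, 5)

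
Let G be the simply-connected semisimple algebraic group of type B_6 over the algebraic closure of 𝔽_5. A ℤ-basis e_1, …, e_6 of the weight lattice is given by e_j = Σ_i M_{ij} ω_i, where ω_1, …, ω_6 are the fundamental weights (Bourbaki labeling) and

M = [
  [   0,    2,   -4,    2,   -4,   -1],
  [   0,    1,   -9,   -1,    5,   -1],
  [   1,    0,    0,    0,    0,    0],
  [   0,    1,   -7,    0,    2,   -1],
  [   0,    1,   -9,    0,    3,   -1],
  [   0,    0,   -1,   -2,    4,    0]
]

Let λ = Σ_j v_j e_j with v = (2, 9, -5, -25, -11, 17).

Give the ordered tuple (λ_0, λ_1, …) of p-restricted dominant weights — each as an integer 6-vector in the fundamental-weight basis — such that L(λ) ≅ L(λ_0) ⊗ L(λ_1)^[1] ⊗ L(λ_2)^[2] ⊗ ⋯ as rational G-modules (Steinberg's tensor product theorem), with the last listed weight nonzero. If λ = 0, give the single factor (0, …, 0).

((0, 2, 2, 0, 4, 1), (3, 1, 0, 1, 0, 2))

Converting to the ω-basis (c_i = row i of M dotted with v = (2, 9, -5, -25, -11, 17)):
  c_1 = 0*2 + 2*9 + -4*-5 + 2*-25 + -4*-11 + -1*17 = 15
  c_2 = 0*2 + 1*9 + -9*-5 + -1*-25 + 5*-11 + -1*17 = 7
  c_3 = 1*2 + 0*9 + 0*-5 + 0*-25 + 0*-11 + 0*17 = 2
  c_4 = 0*2 + 1*9 + -7*-5 + 0*-25 + 2*-11 + -1*17 = 5
  c_5 = 0*2 + 1*9 + -9*-5 + 0*-25 + 3*-11 + -1*17 = 4
  c_6 = 0*2 + 0*9 + -1*-5 + -2*-25 + 4*-11 + 0*17 = 11
p = 5; digits c_i = Σ_j d_{ij}·5^j, 0 ≤ d_{ij} < 5:
  c_1 = 15 = 0·5^0 + 3·5^1
  c_2 = 7 = 2·5^0 + 1·5^1
  c_3 = 2 = 2·5^0
  c_4 = 5 = 0·5^0 + 1·5^1
  c_5 = 4 = 4·5^0
  c_6 = 11 = 1·5^0 + 2·5^1
p-restricted factor λ_0 = (0, 2, 2, 0, 4, 1)
p-restricted factor λ_1 = (3, 1, 0, 1, 0, 2)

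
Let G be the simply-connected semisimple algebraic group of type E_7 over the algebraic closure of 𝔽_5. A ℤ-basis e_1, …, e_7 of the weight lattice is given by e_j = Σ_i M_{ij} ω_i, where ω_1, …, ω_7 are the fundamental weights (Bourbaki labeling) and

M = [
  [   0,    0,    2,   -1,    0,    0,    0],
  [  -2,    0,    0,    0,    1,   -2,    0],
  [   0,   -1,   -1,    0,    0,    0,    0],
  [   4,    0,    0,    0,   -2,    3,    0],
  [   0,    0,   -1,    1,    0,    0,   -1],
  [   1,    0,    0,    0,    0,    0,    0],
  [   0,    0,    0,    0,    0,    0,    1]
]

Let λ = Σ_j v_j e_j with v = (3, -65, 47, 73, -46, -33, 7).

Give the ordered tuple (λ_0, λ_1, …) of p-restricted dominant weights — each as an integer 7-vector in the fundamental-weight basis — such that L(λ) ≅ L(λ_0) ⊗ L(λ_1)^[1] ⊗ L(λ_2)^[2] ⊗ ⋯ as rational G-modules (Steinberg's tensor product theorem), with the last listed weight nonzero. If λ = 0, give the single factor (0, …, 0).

((1, 4, 3, 0, 4, 3, 2), (4, 2, 3, 1, 3, 0, 1))

Change of basis e → ω: c = M·v where v = (3, -65, 47, 73, -46, -33, 7):
  c_1 = (0)·(3) + (0)·(-65) + (2)·(47) + (-1)·(73) + (0)·(-46) + (0)·(-33) + (0)·(7) = 21
  c_2 = (-2)·(3) + (0)·(-65) + (0)·(47) + (0)·(73) + (1)·(-46) + (-2)·(-33) + (0)·(7) = 14
  c_3 = (0)·(3) + (-1)·(-65) + (-1)·(47) + (0)·(73) + (0)·(-46) + (0)·(-33) + (0)·(7) = 18
  c_4 = (4)·(3) + (0)·(-65) + (0)·(47) + (0)·(73) + (-2)·(-46) + (3)·(-33) + (0)·(7) = 5
  c_5 = (0)·(3) + (0)·(-65) + (-1)·(47) + (1)·(73) + (0)·(-46) + (0)·(-33) + (-1)·(7) = 19
  c_6 = (1)·(3) + (0)·(-65) + (0)·(47) + (0)·(73) + (0)·(-46) + (0)·(-33) + (0)·(7) = 3
  c_7 = (0)·(3) + (0)·(-65) + (0)·(47) + (0)·(73) + (0)·(-46) + (0)·(-33) + (1)·(7) = 7
Base-5 expansion of each c_i:
  c_1 = 21 = 1·5^0 + 4·5^1
  c_2 = 14 = 4·5^0 + 2·5^1
  c_3 = 18 = 3·5^0 + 3·5^1
  c_4 = 5 = 0·5^0 + 1·5^1
  c_5 = 19 = 4·5^0 + 3·5^1
  c_6 = 3 = 3·5^0
  c_7 = 7 = 2·5^0 + 1·5^1
Factor λ_0 = (1, 4, 3, 0, 4, 3, 2)
Factor λ_1 = (4, 2, 3, 1, 3, 0, 1)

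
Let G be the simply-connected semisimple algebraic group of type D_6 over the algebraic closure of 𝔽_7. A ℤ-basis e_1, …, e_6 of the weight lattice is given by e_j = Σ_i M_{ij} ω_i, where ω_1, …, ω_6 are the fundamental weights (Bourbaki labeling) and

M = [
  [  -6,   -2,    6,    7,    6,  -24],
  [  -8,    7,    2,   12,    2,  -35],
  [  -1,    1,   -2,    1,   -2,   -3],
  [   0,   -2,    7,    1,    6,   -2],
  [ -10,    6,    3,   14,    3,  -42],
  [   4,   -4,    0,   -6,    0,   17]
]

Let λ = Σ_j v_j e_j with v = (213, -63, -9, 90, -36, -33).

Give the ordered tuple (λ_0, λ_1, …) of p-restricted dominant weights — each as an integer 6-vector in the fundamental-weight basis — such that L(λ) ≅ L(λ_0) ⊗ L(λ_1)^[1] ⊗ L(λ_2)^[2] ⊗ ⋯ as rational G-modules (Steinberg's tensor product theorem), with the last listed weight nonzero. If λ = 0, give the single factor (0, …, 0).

In the fundamental-weight basis, λ has coordinates c = M·v (v = (213, -63, -9, 90, -36, -33)):
  c_1 = -6*213 + -2*-63 + 6*-9 + 7*90 + 6*-36 + -24*-33 = 0
  c_2 = -8*213 + 7*-63 + 2*-9 + 12*90 + 2*-36 + -35*-33 = 0
  c_3 = -1*213 + 1*-63 + -2*-9 + 1*90 + -2*-36 + -3*-33 = 3
  c_4 = 0*213 + -2*-63 + 7*-9 + 1*90 + 6*-36 + -2*-33 = 3
  c_5 = -10*213 + 6*-63 + 3*-9 + 14*90 + 3*-36 + -42*-33 = 3
  c_6 = 4*213 + -4*-63 + 0*-9 + -6*90 + 0*-36 + 17*-33 = 3
Expand coordinatewise in base 7:
  c_1 = 0
  c_2 = 0
  c_3 = 3 = 3·7^0
  c_4 = 3 = 3·7^0
  c_5 = 3 = 3·7^0
  c_6 = 3 = 3·7^0
Factor λ_0 = (0, 0, 3, 3, 3, 3)

((0, 0, 3, 3, 3, 3),)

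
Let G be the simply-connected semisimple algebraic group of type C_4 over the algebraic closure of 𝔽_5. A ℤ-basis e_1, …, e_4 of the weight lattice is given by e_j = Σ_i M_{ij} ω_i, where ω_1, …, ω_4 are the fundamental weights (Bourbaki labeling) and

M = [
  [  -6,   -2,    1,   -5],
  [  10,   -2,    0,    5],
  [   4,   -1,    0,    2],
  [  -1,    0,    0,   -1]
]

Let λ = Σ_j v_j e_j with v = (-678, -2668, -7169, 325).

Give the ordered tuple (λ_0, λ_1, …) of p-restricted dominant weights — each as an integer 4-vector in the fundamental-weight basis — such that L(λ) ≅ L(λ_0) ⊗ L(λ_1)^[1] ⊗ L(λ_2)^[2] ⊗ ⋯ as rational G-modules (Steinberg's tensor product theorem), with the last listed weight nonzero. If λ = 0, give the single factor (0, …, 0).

In the fundamental-weight basis, λ has coordinates c = M·v (v = (-678, -2668, -7169, 325)):
  c_1 = (-6)·(-678) + (-2)·(-2668) + (1)·(-7169) + (-5)·(325) = 610
  c_2 = (10)·(-678) + (-2)·(-2668) + (0)·(-7169) + 5·325 = 181
  c_3 = (4)·(-678) + (-1)·(-2668) + (0)·(-7169) + 2·325 = 606
  c_4 = (-1)·(-678) + (0)·(-2668) + (0)·(-7169) + (-1)·(325) = 353
p = 5; digits c_i = Σ_j d_{ij}·5^j, 0 ≤ d_{ij} < 5:
  c_1 = 610 = 0·5^0 + 2·5^1 + 4·5^2 + 4·5^3
  c_2 = 181 = 1·5^0 + 1·5^1 + 2·5^2 + 1·5^3
  c_3 = 606 = 1·5^0 + 1·5^1 + 4·5^2 + 4·5^3
  c_4 = 353 = 3·5^0 + 0·5^1 + 4·5^2 + 2·5^3
p-restricted factor λ_0 = (0, 1, 1, 3)
p-restricted factor λ_1 = (2, 1, 1, 0)
p-restricted factor λ_2 = (4, 2, 4, 4)
p-restricted factor λ_3 = (4, 1, 4, 2)

((0, 1, 1, 3), (2, 1, 1, 0), (4, 2, 4, 4), (4, 1, 4, 2))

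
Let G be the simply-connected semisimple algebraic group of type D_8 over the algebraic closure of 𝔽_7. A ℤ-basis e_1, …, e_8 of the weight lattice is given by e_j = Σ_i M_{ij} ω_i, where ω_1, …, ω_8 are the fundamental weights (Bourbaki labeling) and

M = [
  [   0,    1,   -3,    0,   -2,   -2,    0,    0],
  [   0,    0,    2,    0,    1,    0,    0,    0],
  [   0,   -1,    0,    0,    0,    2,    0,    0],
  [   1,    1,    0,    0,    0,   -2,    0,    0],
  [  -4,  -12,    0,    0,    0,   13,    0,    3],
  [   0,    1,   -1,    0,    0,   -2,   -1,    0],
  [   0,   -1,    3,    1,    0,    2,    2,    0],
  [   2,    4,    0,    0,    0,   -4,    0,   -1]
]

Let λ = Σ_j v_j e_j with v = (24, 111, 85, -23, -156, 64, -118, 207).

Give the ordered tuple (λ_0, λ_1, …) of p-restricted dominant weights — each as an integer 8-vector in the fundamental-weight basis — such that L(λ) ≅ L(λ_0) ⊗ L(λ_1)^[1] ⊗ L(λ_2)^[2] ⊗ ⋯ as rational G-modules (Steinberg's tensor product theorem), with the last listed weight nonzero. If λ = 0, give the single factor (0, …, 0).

((5, 0, 3, 0, 4, 2, 6, 1), (5, 2, 2, 1, 3, 2, 1, 4))

In the fundamental-weight basis, λ has coordinates c = M·v (v = (24, 111, 85, -23, -156, 64, -118, 207)):
  c_1 = 0*24 + 1*111 + -3*85 + 0*-23 + -2*-156 + -2*64 + 0*-118 + 0*207 = 40
  c_2 = 0*24 + 0*111 + 2*85 + 0*-23 + 1*-156 + 0*64 + 0*-118 + 0*207 = 14
  c_3 = 0*24 + -1*111 + 0*85 + 0*-23 + 0*-156 + 2*64 + 0*-118 + 0*207 = 17
  c_4 = 1*24 + 1*111 + 0*85 + 0*-23 + 0*-156 + -2*64 + 0*-118 + 0*207 = 7
  c_5 = -4*24 + -12*111 + 0*85 + 0*-23 + 0*-156 + 13*64 + 0*-118 + 3*207 = 25
  c_6 = 0*24 + 1*111 + -1*85 + 0*-23 + 0*-156 + -2*64 + -1*-118 + 0*207 = 16
  c_7 = 0*24 + -1*111 + 3*85 + 1*-23 + 0*-156 + 2*64 + 2*-118 + 0*207 = 13
  c_8 = 2*24 + 4*111 + 0*85 + 0*-23 + 0*-156 + -4*64 + 0*-118 + -1*207 = 29
Expand coordinatewise in base 7:
  c_1 = 40 = 5·7^0 + 5·7^1
  c_2 = 14 = 0·7^0 + 2·7^1
  c_3 = 17 = 3·7^0 + 2·7^1
  c_4 = 7 = 0·7^0 + 1·7^1
  c_5 = 25 = 4·7^0 + 3·7^1
  c_6 = 16 = 2·7^0 + 2·7^1
  c_7 = 13 = 6·7^0 + 1·7^1
  c_8 = 29 = 1·7^0 + 4·7^1
λ_0 = (5, 0, 3, 0, 4, 2, 6, 1)
λ_1 = (5, 2, 2, 1, 3, 2, 1, 4)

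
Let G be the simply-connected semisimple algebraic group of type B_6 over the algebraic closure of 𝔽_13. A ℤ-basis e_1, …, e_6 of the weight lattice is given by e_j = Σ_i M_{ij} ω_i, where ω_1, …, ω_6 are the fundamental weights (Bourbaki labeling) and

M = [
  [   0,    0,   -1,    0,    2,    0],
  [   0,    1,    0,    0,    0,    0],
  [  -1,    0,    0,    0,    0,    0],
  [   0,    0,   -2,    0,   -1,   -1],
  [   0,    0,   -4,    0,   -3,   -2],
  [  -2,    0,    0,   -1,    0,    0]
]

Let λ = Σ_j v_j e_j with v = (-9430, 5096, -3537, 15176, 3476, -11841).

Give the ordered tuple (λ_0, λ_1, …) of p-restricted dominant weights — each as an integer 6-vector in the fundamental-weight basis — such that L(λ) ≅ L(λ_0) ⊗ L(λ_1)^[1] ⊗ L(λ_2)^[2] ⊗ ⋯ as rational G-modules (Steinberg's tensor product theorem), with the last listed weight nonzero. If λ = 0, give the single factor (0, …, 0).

Converting to the ω-basis (c_i = row i of M dotted with v = (-9430, 5096, -3537, 15176, 3476, -11841)):
  c_1 = (0)·(-9430) + (0)·(5096) + (-1)·(-3537) + (0)·(15176) + (2)·(3476) + (0)·(-11841) = 10489
  c_2 = (0)·(-9430) + (1)·(5096) + (0)·(-3537) + (0)·(15176) + (0)·(3476) + (0)·(-11841) = 5096
  c_3 = (-1)·(-9430) + (0)·(5096) + (0)·(-3537) + (0)·(15176) + (0)·(3476) + (0)·(-11841) = 9430
  c_4 = (0)·(-9430) + (0)·(5096) + (-2)·(-3537) + (0)·(15176) + (-1)·(3476) + (-1)·(-11841) = 15439
  c_5 = (0)·(-9430) + (0)·(5096) + (-4)·(-3537) + (0)·(15176) + (-3)·(3476) + (-2)·(-11841) = 27402
  c_6 = (-2)·(-9430) + (0)·(5096) + (0)·(-3537) + (-1)·(15176) + (0)·(3476) + (0)·(-11841) = 3684
p = 13; digits c_i = Σ_j d_{ij}·13^j, 0 ≤ d_{ij} < 13:
  c_1 = 10489 = 11·13^0 + 0·13^1 + 10·13^2 + 4·13^3
  c_2 = 5096 = 0·13^0 + 2·13^1 + 4·13^2 + 2·13^3
  c_3 = 9430 = 5·13^0 + 10·13^1 + 3·13^2 + 4·13^3
  c_4 = 15439 = 8·13^0 + 4·13^1 + 0·13^2 + 7·13^3
  c_5 = 27402 = 11·13^0 + 1·13^1 + 6·13^2 + 12·13^3
  c_6 = 3684 = 5·13^0 + 10·13^1 + 8·13^2 + 1·13^3
Factor λ_0 = (11, 0, 5, 8, 11, 5)
Factor λ_1 = (0, 2, 10, 4, 1, 10)
Factor λ_2 = (10, 4, 3, 0, 6, 8)
Factor λ_3 = (4, 2, 4, 7, 12, 1)

((11, 0, 5, 8, 11, 5), (0, 2, 10, 4, 1, 10), (10, 4, 3, 0, 6, 8), (4, 2, 4, 7, 12, 1))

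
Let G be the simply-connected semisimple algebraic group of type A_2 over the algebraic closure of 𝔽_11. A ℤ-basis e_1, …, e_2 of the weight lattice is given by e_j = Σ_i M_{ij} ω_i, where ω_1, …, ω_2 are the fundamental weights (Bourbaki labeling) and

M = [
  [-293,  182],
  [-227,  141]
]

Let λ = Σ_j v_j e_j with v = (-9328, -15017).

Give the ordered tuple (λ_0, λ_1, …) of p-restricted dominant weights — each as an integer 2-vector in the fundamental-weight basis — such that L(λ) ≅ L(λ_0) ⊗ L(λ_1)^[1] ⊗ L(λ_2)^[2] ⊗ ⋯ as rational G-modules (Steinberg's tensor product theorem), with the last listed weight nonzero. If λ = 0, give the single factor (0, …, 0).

ω-coordinates c = M·v, v = (-9328, -15017):
  c_1 = (-293)·(-9328) + (182)·(-15017) = 10
  c_2 = (-227)·(-9328) + (141)·(-15017) = 59
p = 11; digits c_i = Σ_j d_{ij}·11^j, 0 ≤ d_{ij} < 11:
  c_1 = 10 = 10·11^0
  c_2 = 59 = 4·11^0 + 5·11^1
λ_0 = (10, 4)
λ_1 = (0, 5)

((10, 4), (0, 5))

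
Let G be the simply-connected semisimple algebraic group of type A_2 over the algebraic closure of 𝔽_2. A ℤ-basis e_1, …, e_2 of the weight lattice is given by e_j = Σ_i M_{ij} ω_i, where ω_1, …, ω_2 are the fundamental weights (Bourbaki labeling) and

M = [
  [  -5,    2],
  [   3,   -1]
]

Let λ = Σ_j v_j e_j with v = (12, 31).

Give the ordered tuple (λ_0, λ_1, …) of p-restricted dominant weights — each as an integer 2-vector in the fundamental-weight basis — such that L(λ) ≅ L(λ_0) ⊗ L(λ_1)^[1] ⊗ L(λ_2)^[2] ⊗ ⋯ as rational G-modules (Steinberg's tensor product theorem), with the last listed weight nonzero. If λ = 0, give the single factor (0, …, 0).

((0, 1), (1, 0), (0, 1))

Change of basis e → ω: c = M·v where v = (12, 31):
  c_1 = -5*12 + 2*31 = 2
  c_2 = 3*12 + -1*31 = 5
Expand coordinatewise in base 2:
  c_1 = 2 = 0·2^0 + 1·2^1
  c_2 = 5 = 1·2^0 + 0·2^1 + 1·2^2
p-restricted factor λ_0 = (0, 1)
p-restricted factor λ_1 = (1, 0)
p-restricted factor λ_2 = (0, 1)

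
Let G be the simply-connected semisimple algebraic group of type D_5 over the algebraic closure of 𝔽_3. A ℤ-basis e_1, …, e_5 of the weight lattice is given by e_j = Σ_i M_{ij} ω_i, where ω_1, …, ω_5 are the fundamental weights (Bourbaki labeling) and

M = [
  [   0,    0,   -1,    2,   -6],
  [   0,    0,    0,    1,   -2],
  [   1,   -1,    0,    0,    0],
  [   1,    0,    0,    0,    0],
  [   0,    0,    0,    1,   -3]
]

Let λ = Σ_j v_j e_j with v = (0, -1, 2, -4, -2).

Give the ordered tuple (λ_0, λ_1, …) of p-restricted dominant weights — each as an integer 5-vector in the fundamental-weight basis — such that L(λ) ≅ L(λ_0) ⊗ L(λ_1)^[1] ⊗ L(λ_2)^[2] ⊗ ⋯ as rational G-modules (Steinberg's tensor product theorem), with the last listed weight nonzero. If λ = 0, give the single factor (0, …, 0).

((2, 0, 1, 0, 2),)

Compute c_i = Σ_j M_{ij} v_j with v = (0, -1, 2, -4, -2):
  c_1 = 0·0 + (0)·(-1) + (-1)·(2) + (2)·(-4) + (-6)·(-2) = 2
  c_2 = 0·0 + (0)·(-1) + 0·2 + (1)·(-4) + (-2)·(-2) = 0
  c_3 = 1·0 + (-1)·(-1) + 0·2 + (0)·(-4) + (0)·(-2) = 1
  c_4 = 1·0 + (0)·(-1) + 0·2 + (0)·(-4) + (0)·(-2) = 0
  c_5 = 0·0 + (0)·(-1) + 0·2 + (1)·(-4) + (-3)·(-2) = 2
Base-3 expansion of each c_i:
  c_1 = 2 = 2·3^0
  c_2 = 0
  c_3 = 1 = 1·3^0
  c_4 = 0
  c_5 = 2 = 2·3^0
p-restricted factor λ_0 = (2, 0, 1, 0, 2)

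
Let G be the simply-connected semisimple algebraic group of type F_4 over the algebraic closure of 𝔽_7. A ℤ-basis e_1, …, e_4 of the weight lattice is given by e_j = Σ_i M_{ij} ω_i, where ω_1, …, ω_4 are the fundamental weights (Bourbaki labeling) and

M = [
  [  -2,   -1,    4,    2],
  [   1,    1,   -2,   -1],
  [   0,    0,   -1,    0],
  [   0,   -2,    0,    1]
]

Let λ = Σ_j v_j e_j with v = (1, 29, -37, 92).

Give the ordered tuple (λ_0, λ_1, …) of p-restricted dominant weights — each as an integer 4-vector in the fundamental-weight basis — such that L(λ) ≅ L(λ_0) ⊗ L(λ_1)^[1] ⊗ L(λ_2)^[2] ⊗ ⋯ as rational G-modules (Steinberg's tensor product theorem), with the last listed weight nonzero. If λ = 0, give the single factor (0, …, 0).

((5, 5, 2, 6), (0, 1, 5, 4))

ω-coordinates c = M·v, v = (1, 29, -37, 92):
  c_1 = -2*1 + -1*29 + 4*-37 + 2*92 = 5
  c_2 = 1*1 + 1*29 + -2*-37 + -1*92 = 12
  c_3 = 0*1 + 0*29 + -1*-37 + 0*92 = 37
  c_4 = 0*1 + -2*29 + 0*-37 + 1*92 = 34
Base-7 expansion of each c_i:
  c_1 = 5 = 5·7^0
  c_2 = 12 = 5·7^0 + 1·7^1
  c_3 = 37 = 2·7^0 + 5·7^1
  c_4 = 34 = 6·7^0 + 4·7^1
p-restricted factor λ_0 = (5, 5, 2, 6)
p-restricted factor λ_1 = (0, 1, 5, 4)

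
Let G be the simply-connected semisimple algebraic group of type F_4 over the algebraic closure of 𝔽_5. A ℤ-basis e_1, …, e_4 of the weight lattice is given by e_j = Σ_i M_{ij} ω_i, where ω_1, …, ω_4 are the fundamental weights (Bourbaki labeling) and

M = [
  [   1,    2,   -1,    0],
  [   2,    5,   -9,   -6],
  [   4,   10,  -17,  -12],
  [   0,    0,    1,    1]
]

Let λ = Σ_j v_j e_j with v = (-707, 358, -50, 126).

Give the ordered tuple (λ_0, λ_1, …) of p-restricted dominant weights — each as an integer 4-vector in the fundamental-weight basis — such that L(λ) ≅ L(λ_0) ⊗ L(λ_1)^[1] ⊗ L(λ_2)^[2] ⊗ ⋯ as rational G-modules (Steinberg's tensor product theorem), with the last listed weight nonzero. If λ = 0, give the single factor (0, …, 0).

((4, 0, 0, 1), (1, 4, 3, 0), (2, 2, 3, 3))

In the fundamental-weight basis, λ has coordinates c = M·v (v = (-707, 358, -50, 126)):
  c_1 = (1)·(-707) + 2·358 + (-1)·(-50) + 0·126 = 59
  c_2 = (2)·(-707) + 5·358 + (-9)·(-50) + (-6)·(126) = 70
  c_3 = (4)·(-707) + 10·358 + (-17)·(-50) + (-12)·(126) = 90
  c_4 = (0)·(-707) + 0·358 + (1)·(-50) + 1·126 = 76
Base-5 expansion of each c_i:
  c_1 = 59 = 4·5^0 + 1·5^1 + 2·5^2
  c_2 = 70 = 0·5^0 + 4·5^1 + 2·5^2
  c_3 = 90 = 0·5^0 + 3·5^1 + 3·5^2
  c_4 = 76 = 1·5^0 + 0·5^1 + 3·5^2
λ_0 = (4, 0, 0, 1)
λ_1 = (1, 4, 3, 0)
λ_2 = (2, 2, 3, 3)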